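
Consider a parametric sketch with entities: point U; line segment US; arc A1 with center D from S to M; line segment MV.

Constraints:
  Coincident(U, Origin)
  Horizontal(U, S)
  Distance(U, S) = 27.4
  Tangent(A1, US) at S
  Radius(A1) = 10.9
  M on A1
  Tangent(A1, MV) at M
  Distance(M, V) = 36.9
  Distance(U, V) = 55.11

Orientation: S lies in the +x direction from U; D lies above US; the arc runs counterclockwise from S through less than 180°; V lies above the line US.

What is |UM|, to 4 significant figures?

40.39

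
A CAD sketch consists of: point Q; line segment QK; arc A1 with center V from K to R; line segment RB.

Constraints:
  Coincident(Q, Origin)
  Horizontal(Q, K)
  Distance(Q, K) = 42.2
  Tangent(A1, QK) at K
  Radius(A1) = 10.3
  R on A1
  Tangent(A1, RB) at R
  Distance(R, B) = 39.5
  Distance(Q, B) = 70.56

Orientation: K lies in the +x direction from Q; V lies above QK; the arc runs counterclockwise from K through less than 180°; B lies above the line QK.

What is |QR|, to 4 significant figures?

53.63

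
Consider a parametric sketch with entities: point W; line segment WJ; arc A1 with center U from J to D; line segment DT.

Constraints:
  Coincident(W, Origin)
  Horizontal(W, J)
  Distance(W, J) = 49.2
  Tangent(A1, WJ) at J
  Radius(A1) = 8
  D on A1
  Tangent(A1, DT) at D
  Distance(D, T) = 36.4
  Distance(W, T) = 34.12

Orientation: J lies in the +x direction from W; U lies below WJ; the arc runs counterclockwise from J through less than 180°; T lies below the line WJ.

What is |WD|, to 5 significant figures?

43.483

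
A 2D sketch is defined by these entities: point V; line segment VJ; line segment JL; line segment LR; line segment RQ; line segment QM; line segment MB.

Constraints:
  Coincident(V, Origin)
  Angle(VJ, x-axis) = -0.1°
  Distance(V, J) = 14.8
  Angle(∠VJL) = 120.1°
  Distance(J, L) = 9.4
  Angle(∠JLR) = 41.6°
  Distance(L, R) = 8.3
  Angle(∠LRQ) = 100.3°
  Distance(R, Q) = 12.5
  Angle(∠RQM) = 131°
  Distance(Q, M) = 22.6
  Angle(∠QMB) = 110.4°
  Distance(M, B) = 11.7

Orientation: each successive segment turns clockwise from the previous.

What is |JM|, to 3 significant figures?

26.0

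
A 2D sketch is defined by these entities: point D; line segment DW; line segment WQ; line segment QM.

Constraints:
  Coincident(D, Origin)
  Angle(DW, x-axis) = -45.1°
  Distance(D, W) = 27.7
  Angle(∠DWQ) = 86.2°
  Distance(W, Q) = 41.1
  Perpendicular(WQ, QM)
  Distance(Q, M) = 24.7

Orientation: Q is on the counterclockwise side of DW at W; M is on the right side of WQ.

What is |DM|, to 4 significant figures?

65.43

∠DWQ = 86.2°, so WQ runs at -45.1° + (180° − 86.2°) = 48.70° from the x-axis; with |WQ| = 41.1, Q = W + 41.1·(cos 48.70°, sin 48.70°) = (46.68, 11.26). The perpendicularity gives QM at right angles to WQ; with |QM| = 24.7 on the right of WQ, M = Q + 24.7·(0.7513, -0.6600) = (65.23, -5.046). Then |DM| = |M − D| = 65.43.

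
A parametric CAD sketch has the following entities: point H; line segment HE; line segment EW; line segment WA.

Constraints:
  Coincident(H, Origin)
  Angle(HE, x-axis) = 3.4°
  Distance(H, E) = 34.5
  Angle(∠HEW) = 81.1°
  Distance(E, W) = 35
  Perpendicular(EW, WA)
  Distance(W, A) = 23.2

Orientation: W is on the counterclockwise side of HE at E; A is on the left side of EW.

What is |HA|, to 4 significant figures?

31.60

H is at the origin; HE runs at 3.4° with length 34.5, so E = 34.5·(cos 3.4°, sin 3.4°) = (34.44, 2.046). ∠HEW = 81.1°, so EW runs at 3.4° + (180° − 81.1°) = 102.3° from the x-axis; with |EW| = 35.0, W = E + 35.0·(cos 102.3°, sin 102.3°) = (26.98, 36.24). The perpendicularity gives WA at right angles to EW; with |WA| = 23.2 on the left of EW, A = W + 23.2·(-0.9770, -0.2130) = (4.316, 31.30). Then |HA| = |A − H| = 31.60.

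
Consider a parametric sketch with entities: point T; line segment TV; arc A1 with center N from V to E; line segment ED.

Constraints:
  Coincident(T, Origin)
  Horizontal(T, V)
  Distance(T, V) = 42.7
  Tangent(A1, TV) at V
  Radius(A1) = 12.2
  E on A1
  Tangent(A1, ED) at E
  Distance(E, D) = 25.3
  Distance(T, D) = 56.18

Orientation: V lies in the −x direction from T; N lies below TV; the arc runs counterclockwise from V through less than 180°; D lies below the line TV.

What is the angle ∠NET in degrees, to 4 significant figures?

13.07°

T is at the origin; TV is horizontal with |TV| = 42.7 and V on the −x side, so V = (-42.70, 0.000). A1 meets TV tangentially, so NV is at right angles to TV, so N = V + (0, -12.2) = (-42.70, -12.20). Since NE ⟂ ED (tangency), |ND| = √(12.2² + 25.3²) = 28.09 regardless of where E sits on A1. So D lies on both circle(T, 56.18) and circle(N, 28.09); the below-TV intersection is D = (-39.36, -40.09). E is the foot of the tangent from D: E = (-52.98, -18.77).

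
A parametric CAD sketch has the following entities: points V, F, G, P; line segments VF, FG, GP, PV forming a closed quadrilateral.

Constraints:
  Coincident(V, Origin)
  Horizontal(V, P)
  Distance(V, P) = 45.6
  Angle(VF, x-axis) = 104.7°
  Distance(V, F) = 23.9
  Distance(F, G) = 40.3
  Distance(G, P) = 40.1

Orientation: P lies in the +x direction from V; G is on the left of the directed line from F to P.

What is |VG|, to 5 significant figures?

49.059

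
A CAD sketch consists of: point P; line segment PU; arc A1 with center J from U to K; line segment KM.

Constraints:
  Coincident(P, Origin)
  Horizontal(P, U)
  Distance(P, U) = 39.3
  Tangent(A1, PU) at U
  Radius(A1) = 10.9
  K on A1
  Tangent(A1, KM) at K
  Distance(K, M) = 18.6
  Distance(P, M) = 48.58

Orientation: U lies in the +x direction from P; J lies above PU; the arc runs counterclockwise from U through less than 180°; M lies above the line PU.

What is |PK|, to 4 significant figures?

51.01

P is at the origin; P and U share the same y with |PU| = 39.3 and U on the +x side, so U = (39.30, 0.000). Tangency of A1 to PU means the radius JU is perpendicular to PU, so J = U + (0, 10.9) = (39.30, 10.90). Since JK ⟂ KM (tangency), |JM| = √(10.9² + 18.6²) = 21.56 regardless of where K sits on A1. So M lies on both circle(P, 48.58) and circle(J, 21.56); the above-PU intersection is M = (36.33, 32.25). K is the foot of the tangent from M: K = (47.85, 17.65).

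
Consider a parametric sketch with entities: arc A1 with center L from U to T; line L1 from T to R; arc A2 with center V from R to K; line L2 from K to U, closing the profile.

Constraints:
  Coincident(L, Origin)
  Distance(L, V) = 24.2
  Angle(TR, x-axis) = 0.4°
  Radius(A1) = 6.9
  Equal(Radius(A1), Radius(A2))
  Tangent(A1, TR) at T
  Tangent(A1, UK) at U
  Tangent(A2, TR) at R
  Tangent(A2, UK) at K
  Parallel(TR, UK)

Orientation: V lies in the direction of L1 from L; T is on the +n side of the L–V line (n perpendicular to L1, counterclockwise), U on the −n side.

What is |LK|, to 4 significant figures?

25.16

Tangency of A1 to both parallel lines with radius 6.9 puts T and U at L ± 6.9·n: T = (-0.04817, 6.900), U = (0.04817, -6.900). Equal radii place R and K the same way about V: R = V + 6.9·n = (24.15, 7.069), K = V − 6.9·n = (24.25, -6.731). Then |LK| = |K − L| = 25.16.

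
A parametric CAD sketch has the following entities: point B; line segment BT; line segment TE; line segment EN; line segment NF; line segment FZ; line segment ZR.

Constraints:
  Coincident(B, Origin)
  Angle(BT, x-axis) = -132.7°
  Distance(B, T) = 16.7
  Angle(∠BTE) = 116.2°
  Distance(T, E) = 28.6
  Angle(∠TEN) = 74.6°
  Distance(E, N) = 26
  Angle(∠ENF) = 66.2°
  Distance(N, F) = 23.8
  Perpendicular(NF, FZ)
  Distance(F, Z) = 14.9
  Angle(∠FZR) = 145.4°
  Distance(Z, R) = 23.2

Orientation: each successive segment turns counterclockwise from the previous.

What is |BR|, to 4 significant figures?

48.16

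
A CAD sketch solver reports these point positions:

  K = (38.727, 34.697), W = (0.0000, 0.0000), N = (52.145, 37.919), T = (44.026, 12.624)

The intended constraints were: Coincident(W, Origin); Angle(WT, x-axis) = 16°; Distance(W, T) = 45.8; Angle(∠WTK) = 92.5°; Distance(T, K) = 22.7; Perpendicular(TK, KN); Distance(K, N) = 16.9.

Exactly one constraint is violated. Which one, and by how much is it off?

Distance(K, N) = 16.9 — off by 3.10.

W = (0.00, 0.00) ✓; WT at 16.00° ✓; |WT| = 45.80 ✓; ∠WTK = 92.50° ✓; |TK| = 22.70 ✓; ∠(TK, KN) = 90.00° ✓; |KN| = 13.80 ✗.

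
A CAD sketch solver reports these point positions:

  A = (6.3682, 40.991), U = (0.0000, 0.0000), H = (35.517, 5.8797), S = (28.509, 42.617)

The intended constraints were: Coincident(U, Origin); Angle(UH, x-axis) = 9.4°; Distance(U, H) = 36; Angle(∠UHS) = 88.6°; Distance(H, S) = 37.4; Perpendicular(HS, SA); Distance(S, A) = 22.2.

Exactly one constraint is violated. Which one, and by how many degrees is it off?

Perpendicular(HS, SA) — off by 6.60°.

U = (0.00, 0.00) ✓; UH at 9.400° ✓; |UH| = 36.00 ✓; ∠UHS = 88.60° ✓; |HS| = 37.40 ✓; ∠(HS, SA) = 83.40° ✗; |SA| = 22.20 ✓.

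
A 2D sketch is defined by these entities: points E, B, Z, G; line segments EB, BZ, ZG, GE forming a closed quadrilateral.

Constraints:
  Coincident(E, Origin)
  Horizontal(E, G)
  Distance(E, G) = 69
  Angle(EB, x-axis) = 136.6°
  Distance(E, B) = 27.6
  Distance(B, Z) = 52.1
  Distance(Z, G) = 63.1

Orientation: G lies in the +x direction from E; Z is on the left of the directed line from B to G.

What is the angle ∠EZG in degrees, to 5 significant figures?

73.173°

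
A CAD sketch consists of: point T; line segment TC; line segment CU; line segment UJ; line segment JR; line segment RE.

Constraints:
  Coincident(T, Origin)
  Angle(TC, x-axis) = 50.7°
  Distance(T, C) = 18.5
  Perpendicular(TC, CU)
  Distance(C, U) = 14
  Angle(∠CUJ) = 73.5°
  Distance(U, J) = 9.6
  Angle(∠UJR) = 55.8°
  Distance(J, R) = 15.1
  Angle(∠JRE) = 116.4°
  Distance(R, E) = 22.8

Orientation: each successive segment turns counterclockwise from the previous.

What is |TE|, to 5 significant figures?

43.208

∠UJR = 55.8° gives JR at 11.400° from the x-axis; with |JR| = 15.1, R = (11.966, 17.318). ∠JRE = 116.4° gives RE at 75.000° from the x-axis; with |RE| = 22.8, E = (17.867, 39.341). Then |TE| = |E − T| = 43.208.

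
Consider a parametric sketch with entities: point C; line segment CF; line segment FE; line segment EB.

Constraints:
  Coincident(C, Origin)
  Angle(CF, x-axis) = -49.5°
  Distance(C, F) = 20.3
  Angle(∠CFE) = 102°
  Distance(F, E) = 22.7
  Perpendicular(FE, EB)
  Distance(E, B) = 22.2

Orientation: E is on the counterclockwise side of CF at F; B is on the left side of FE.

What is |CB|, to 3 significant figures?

27.0

C is at the origin; CF runs at -49.5° with length 20.3, so F = 20.3·(cos -49.5°, sin -49.5°) = (13.2, -15.4). ∠CFE = 102.0°, so FE runs at -49.5° + (180° − 102.0°) = 28.5° from the x-axis; with |FE| = 22.7, E = F + 22.7·(cos 28.5°, sin 28.5°) = (33.1, -4.60). The perpendicularity gives EB at right angles to FE; with |EB| = 22.2 on the left of FE, B = E + 22.2·(-0.477, 0.879) = (22.5, 14.9). Then |CB| = |B − C| = 27.0.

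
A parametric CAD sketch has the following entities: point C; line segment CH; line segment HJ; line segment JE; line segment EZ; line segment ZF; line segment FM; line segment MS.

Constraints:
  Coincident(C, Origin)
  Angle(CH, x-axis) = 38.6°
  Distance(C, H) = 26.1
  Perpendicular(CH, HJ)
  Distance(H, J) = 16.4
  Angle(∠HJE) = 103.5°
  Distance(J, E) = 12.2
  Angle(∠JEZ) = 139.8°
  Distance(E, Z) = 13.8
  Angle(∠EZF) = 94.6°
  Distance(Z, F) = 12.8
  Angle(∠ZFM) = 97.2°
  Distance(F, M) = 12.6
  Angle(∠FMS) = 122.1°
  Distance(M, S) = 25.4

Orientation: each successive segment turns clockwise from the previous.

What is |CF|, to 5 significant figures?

6.8283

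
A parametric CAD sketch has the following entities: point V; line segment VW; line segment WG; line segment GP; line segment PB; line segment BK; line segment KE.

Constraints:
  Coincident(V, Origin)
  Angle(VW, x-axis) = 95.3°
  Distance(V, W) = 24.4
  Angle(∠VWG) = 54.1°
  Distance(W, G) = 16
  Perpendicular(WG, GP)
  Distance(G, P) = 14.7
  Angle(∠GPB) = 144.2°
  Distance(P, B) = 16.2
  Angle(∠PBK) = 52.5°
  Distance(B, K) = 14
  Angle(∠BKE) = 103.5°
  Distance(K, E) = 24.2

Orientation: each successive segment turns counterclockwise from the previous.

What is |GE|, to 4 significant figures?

7.752

V is at the origin; VW runs at 95.3° with length 24.4, so W = (-2.254, 24.30). ∠VWG = 54.1° gives WG at -138.8° from the x-axis; with |WG| = 16.0, G = (-14.29, 13.76). WG is perpendicular to GP, so GP runs at -48.80°; with |GP| = 14.7, P = (-4.610, 2.696). ∠GPB = 144.2° gives PB at -13.00° from the x-axis; with |PB| = 16.2, B = (11.18, -0.9481). ∠PBK = 52.5° gives BK at 114.5° from the x-axis; with |BK| = 14.0, K = (5.369, 11.79). ∠BKE = 103.5° gives KE at -169.0° from the x-axis; with |KE| = 24.2, E = (-18.39, 7.174). Then |GE| = |E − G| = 7.752.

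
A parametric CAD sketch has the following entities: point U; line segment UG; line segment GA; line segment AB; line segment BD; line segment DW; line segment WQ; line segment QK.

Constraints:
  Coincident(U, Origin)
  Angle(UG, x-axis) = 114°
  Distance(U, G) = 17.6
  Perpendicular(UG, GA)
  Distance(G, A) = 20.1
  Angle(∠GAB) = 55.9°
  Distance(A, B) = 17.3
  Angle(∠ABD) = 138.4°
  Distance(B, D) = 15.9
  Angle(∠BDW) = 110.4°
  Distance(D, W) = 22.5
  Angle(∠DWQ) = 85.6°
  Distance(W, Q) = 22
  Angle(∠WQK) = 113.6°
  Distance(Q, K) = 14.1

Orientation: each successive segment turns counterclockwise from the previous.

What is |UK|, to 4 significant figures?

24.17

U is at the origin; UG runs at 114.0° with length 17.6, so G = (-7.159, 16.08). UG ⟂ GA, so GA runs at -156.0°; with |GA| = 20.1, A = (-25.52, 7.903). ∠GAB = 55.9° gives AB at -31.90° from the x-axis; with |AB| = 17.3, B = (-10.83, -1.239). ∠ABD = 138.4° gives BD at 9.700° from the x-axis; with |BD| = 15.9, D = (4.839, 1.440). ∠BDW = 110.4° gives DW at 79.30° from the x-axis; with |DW| = 22.5, W = (9.017, 23.55). ∠DWQ = 85.6° gives WQ at 173.7° from the x-axis; with |WQ| = 22.0, Q = (-12.85, 25.96). ∠WQK = 113.6° gives QK at -119.9° from the x-axis; with |QK| = 14.1, K = (-19.88, 13.74). Then |UK| = |K − U| = 24.17.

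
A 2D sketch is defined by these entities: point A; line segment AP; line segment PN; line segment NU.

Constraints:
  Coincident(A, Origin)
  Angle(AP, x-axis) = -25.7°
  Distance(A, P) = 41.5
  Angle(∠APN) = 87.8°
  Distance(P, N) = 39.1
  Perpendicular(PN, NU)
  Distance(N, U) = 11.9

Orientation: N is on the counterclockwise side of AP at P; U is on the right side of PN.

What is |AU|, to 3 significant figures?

65.2

A is at the origin; AP runs at -25.7° with length 41.5, so P = 41.5·(cos -25.7°, sin -25.7°) = (37.4, -18.0). ∠APN = 87.8°, so PN runs at -25.7° + (180° − 87.8°) = 66.5° from the x-axis; with |PN| = 39.1, N = P + 39.1·(cos 66.5°, sin 66.5°) = (53.0, 17.9). The perpendicularity gives NU at right angles to PN; with |NU| = 11.9 on the right of PN, U = N + 11.9·(0.917, -0.399) = (63.9, 13.1). Then |AU| = |U − A| = 65.2.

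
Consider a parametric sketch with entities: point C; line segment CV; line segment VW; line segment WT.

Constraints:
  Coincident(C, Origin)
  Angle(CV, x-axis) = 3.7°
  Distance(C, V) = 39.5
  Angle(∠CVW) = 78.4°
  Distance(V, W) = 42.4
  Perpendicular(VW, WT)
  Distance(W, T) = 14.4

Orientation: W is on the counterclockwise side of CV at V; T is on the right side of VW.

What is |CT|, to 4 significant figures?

63.29

C is at the origin; CV runs at 3.7° with length 39.5, so V = 39.5·(cos 3.7°, sin 3.7°) = (39.42, 2.549). ∠CVW = 78.4°, so VW runs at 3.7° + (180° − 78.4°) = 105.3° from the x-axis; with |VW| = 42.4, W = V + 42.4·(cos 105.3°, sin 105.3°) = (28.23, 43.45). VW is perpendicular to WT; with |WT| = 14.4 on the right of VW, T = W + 14.4·(0.9646, 0.2639) = (42.12, 47.25). Then |CT| = |T − C| = 63.29.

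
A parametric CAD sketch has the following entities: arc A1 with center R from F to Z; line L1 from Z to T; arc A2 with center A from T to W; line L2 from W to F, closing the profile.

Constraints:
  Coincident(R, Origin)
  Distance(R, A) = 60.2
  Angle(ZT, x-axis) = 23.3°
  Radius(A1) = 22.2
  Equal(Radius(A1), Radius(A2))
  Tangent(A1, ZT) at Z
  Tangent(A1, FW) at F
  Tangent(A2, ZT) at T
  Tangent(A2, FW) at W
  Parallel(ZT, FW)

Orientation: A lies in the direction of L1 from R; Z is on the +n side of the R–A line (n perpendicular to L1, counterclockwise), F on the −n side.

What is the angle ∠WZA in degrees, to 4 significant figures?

16.17°

The slot axis is L1's direction at 23.3°, so u = (cos 23.3°, sin 23.3°) = (0.9184, 0.3955) and n = (−sin 23.3°, cos 23.3°) = (-0.3955, 0.9184). R is at the origin and A lies 60.2 along u from R, so A = 60.2·u = (55.29, 23.81). Tangency of A1 to both parallel lines with radius 22.2 puts Z and F at R ± 22.2·n: Z = (-8.781, 20.39), F = (8.781, -20.39). Equal radii place T and W the same way about A: T = A + 22.2·n = (46.51, 44.20), W = A − 22.2·n = (64.07, 3.422). Then cos ∠WZA = ZW·ZA / (|ZW||ZA|), giving 16.17°.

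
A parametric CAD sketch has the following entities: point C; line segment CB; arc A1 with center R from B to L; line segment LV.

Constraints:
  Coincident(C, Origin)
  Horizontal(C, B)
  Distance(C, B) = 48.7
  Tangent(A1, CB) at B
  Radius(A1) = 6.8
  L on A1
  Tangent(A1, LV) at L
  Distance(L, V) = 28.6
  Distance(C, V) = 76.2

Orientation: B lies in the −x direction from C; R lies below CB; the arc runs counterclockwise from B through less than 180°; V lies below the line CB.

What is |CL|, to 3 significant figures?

54.0

C is at the origin; C and B share the same y with |CB| = 48.7 and B on the −x side, so B = (-48.7, 0.00). Since A1 is tangent to CB there, RB ⟂ CB, so R = B + (0, -6.8) = (-48.7, -6.80). Since RL ⟂ LV (tangency), |RV| = √(6.8² + 28.6²) = 29.4 regardless of where L sits on A1. So V lies on both circle(C, 76.2) and circle(R, 29.4); the below-CB intersection is V = (-72.1, -24.5). L is the foot of the tangent from V: L = (-53.9, -2.47).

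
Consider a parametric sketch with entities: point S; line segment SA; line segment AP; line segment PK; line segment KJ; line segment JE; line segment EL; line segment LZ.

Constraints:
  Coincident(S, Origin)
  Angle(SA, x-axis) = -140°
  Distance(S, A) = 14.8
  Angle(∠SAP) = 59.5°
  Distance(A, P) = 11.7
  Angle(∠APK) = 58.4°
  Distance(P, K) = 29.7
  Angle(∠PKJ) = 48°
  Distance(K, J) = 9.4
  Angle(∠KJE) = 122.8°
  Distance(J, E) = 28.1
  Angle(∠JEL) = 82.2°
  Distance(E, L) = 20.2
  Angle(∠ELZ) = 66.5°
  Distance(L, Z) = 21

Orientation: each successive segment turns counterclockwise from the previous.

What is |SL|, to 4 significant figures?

17.88

∠KJE = 122.8° gives JE at -68.70° from the x-axis; with |JE| = 28.1, E = (-1.839, -18.17). ∠JEL = 82.2° gives EL at 29.10° from the x-axis; with |EL| = 20.2, L = (15.81, -8.350). Then |SL| = |L − S| = 17.88.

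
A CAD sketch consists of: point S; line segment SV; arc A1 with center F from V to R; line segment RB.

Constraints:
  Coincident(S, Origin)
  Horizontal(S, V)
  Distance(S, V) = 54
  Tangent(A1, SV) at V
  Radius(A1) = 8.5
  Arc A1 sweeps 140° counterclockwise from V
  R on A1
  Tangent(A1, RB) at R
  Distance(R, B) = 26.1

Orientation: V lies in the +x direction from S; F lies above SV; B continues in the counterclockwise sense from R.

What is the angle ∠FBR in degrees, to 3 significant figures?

18.0°

On A1, V sits at bearing -90° from F; a 140° counterclockwise sweep puts R at bearing 50°, so R = F + 8.5·(cos 50°, sin 50°) = (59.5, 15.0). The tangent condition forces FR to be normal to RB, so RB runs along (−sin 50°, cos 50°); with |RB| = 26.1, B = (39.5, 31.8). Then cos ∠FBR = BF·BR / (|BF||BR|), giving 18.0°.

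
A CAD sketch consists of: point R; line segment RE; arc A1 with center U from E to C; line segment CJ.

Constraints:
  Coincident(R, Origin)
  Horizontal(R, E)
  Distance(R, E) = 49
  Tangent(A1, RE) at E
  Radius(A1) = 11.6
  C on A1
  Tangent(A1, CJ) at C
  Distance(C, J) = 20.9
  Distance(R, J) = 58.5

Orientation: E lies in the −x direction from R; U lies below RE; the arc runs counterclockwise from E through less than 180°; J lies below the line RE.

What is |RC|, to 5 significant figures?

61.295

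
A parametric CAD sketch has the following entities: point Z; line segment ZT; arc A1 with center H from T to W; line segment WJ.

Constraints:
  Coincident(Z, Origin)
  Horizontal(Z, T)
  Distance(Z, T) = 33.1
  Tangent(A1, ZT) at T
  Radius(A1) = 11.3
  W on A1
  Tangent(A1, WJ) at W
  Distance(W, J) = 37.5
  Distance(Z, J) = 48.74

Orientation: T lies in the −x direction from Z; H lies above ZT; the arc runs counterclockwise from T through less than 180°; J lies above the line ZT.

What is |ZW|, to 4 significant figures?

23.87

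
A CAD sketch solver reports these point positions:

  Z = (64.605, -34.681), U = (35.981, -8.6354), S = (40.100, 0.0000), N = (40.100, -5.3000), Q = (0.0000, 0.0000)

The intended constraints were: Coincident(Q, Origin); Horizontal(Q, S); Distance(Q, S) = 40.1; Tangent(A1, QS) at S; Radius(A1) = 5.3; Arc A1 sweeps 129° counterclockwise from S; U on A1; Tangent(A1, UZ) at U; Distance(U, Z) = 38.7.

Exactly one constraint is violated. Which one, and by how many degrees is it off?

Tangent(A1, UZ) at U — off by 8.70°.

Q = (0.00, 0.00) ✓; Q.y = 0.00, S.y = 0.00 ✓; |QS| = 40.10 ✓; ∠(NS, SQ) = 90.00° ✓; |NS| = 5.300 ✓; bearing(N→U) − bearing(N→S) = 129.0° ✓; |NU| = 5.300 ✓; ∠(NU, UZ) = 81.30° ✗; |UZ| = 38.70 ✓.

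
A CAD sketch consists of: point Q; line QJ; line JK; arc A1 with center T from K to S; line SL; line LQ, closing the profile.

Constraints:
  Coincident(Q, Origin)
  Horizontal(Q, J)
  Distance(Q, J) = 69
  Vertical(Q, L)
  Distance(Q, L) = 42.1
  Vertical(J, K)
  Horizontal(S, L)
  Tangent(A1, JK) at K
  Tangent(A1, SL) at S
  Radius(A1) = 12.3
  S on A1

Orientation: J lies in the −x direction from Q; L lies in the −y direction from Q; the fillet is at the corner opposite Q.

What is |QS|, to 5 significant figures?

70.621

The virtual corner opposite Q is at (-69.000, -42.100). Tangency of A1 to JK means the radius TK is perpendicular to JK and since A1 is tangent to SL there, TS ⟂ SL, with radius 12.3, so the center T sits 12.3 in from both sides at T = (-56.700, -29.800). That places the tangent points at K = (-69.000, -29.800) on JK and S = (-56.700, -42.100) on SL. Then |QS| = |S − Q| = 70.621.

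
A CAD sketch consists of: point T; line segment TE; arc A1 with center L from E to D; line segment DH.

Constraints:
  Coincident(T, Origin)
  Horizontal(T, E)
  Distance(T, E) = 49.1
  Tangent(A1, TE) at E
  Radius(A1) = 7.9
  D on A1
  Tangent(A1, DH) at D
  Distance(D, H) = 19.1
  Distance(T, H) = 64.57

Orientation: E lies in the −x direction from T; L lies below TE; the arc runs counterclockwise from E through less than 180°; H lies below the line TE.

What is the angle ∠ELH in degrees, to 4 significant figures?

151.0°

T is at the origin; T and E share the same y with |TE| = 49.1 and E on the −x side, so E = (-49.10, 0.000). The tangent condition forces LE to be normal to TE, so L = E + (0, -7.9) = (-49.10, -7.900). Since LD ⟂ DH (tangency), |LH| = √(7.9² + 19.1²) = 20.67 regardless of where D sits on A1. So H lies on both circle(T, 64.57) and circle(L, 20.67); the below-TE intersection is H = (-59.11, -25.98). D is the foot of the tangent from H: D = (-56.95, -7.006).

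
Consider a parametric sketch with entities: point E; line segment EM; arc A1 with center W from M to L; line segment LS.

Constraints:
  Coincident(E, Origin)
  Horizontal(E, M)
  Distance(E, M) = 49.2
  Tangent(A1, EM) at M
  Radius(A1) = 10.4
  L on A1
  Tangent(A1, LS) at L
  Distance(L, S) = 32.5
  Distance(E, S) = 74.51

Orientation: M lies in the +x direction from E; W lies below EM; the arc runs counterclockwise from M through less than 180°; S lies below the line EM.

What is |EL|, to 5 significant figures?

44.408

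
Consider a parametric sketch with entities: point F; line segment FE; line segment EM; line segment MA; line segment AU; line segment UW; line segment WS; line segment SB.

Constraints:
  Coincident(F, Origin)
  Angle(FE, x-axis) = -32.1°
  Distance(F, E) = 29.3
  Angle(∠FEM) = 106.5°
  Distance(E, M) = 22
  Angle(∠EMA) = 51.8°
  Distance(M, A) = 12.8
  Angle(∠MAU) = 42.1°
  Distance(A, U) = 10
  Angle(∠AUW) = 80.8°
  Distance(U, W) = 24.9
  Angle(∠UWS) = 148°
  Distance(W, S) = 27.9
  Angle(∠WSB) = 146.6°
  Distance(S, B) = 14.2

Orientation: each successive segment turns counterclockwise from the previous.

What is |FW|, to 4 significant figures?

53.15

F is at the origin; FE runs at -32.1° with length 29.3, so E = (24.82, -15.57). ∠FEM = 106.5° gives EM at 41.40° from the x-axis; with |EM| = 22.0, M = (41.32, -1.021). ∠EMA = 51.8° gives MA at 169.6° from the x-axis; with |MA| = 12.8, A = (28.73, 1.290). ∠MAU = 42.1° gives AU at -52.50° from the x-axis; with |AU| = 10.0, U = (34.82, -6.644). ∠AUW = 80.8° gives UW at 46.70° from the x-axis; with |UW| = 24.9, W = (51.90, 11.48). Then |FW| = |W − F| = 53.15.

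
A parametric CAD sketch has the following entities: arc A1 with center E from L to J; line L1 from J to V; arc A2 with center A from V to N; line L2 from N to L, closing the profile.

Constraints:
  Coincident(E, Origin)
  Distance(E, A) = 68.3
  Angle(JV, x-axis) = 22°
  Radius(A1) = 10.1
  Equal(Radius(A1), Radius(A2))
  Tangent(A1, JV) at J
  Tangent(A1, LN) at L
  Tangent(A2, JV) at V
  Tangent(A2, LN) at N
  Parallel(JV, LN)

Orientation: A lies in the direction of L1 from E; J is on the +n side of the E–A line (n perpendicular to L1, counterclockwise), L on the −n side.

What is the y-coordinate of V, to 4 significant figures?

34.95

The slot axis is L1's direction at 22.0°, so u = (cos 22.0°, sin 22.0°) = (0.9272, 0.3746) and n = (−sin 22.0°, cos 22.0°) = (-0.3746, 0.9272). E is at the origin and A lies 68.3 along u from E, so A = 68.3·u = (63.33, 25.59). Tangency of A1 to both parallel lines with radius 10.1 puts J and L at E ± 10.1·n: J = (-3.784, 9.365), L = (3.784, -9.365). Equal radii place V and N the same way about A: V = A + 10.1·n = (59.54, 34.95), N = A − 10.1·n = (67.11, 16.22). So V.y = 34.95.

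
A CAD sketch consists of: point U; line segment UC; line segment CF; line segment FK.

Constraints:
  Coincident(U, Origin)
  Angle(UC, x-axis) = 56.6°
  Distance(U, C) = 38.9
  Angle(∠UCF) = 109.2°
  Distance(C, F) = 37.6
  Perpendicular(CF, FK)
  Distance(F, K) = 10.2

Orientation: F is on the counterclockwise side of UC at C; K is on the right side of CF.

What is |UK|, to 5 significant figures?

68.865

U is at the origin; UC runs at 56.6° with length 38.9, so C = 38.9·(cos 56.6°, sin 56.6°) = (21.414, 32.476). ∠UCF = 109.2°, so CF runs at 56.6° + (180° − 109.2°) = 127.40° from the x-axis; with |CF| = 37.6, F = C + 37.6·(cos 127.40°, sin 127.40°) = (-1.4236, 62.346). CF is perpendicular to FK; with |FK| = 10.2 on the right of CF, K = F + 10.2·(0.79441, 0.60738) = (6.6794, 68.541). Then |UK| = |K − U| = 68.865.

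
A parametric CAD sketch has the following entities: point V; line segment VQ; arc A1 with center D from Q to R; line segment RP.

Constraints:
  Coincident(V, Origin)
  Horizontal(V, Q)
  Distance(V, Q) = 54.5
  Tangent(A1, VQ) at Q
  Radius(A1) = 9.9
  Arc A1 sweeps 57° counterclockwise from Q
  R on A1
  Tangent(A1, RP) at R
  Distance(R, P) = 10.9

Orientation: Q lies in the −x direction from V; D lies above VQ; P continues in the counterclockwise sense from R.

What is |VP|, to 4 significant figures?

42.51

V is at the origin; VQ is horizontal with |VQ| = 54.5 and Q on the −x side, so Q = (-54.50, 0.000). The tangent condition forces DQ to be normal to VQ, so D = Q + (0, 9.9) = (-54.50, 9.900). On A1, Q sits at bearing -90° from D; a 57° counterclockwise sweep puts R at bearing -33°, so R = D + 9.9·(cos -33°, sin -33°) = (-46.20, 4.508). Tangency of A1 to RP means the radius DR is perpendicular to RP, so RP runs along (−sin -33°, cos -33°); with |RP| = 10.9, P = (-40.26, 13.65). Then |VP| = |P − V| = 42.51.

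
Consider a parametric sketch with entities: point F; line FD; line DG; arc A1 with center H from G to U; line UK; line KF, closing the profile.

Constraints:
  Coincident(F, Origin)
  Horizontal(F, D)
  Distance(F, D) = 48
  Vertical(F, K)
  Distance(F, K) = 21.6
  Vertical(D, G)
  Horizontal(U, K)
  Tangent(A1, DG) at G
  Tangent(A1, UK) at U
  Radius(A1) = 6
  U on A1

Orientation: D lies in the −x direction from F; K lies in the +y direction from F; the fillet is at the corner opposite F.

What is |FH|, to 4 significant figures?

44.80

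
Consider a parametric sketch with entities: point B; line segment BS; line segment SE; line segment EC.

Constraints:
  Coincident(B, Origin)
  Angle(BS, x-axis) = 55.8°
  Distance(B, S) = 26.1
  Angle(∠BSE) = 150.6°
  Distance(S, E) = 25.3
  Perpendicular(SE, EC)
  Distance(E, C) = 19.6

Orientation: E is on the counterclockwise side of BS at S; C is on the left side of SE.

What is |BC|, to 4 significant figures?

48.52

∠BSE = 150.6°, so SE runs at 55.8° + (180° − 150.6°) = 85.20° from the x-axis; with |SE| = 25.3, E = S + 25.3·(cos 85.20°, sin 85.20°) = (16.79, 46.80). The perpendicularity gives EC at right angles to SE; with |EC| = 19.6 on the left of SE, C = E + 19.6·(-0.9965, 0.08368) = (-2.744, 48.44). Then |BC| = |C − B| = 48.52.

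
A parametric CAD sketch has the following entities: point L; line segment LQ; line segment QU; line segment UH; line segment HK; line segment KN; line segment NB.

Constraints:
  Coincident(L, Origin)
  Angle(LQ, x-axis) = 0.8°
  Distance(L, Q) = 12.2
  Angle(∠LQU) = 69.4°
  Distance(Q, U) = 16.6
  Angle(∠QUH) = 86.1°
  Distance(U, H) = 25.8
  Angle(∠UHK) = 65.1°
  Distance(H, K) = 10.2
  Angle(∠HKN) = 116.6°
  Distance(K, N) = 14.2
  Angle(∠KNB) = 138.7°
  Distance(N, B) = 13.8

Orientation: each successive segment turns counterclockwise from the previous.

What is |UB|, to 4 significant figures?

3.435

∠HKN = 116.6° gives KN at 23.60° from the x-axis; with |KN| = 14.2, N = (3.665, 3.756). ∠KNB = 138.7° gives NB at 64.90° from the x-axis; with |NB| = 13.8, B = (9.519, 16.25). Then |UB| = |B − U| = 3.435.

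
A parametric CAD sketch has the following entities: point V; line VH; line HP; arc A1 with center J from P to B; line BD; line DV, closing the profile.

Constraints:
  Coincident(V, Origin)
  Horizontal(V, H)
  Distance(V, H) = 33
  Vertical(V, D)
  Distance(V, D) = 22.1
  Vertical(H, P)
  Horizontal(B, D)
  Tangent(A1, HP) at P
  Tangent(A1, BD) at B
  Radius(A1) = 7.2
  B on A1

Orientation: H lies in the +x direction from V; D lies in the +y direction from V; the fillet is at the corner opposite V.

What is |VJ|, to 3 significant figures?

29.8

V is at the origin; V and H share the same y with |VH| = 33.0 and H on the +x side, so H = (33.0, 0.00). VD is vertical with |VD| = 22.1 and D on the +y side, so D = (0.00, 22.1). The virtual corner opposite V is at (33.0, 22.1). Since A1 is tangent to HP there, JP ⟂ HP and since A1 is tangent to BD there, JB ⟂ BD, with radius 7.2, so the center J sits 7.2 in from both sides at J = (25.8, 14.9). Then |VJ| = |J − V| = 29.8.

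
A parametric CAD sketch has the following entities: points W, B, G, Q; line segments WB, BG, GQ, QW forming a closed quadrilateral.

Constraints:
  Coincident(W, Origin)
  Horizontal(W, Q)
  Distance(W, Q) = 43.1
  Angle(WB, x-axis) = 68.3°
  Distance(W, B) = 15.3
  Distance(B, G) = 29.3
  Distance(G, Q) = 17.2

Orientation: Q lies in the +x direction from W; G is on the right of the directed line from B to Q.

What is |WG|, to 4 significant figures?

27.59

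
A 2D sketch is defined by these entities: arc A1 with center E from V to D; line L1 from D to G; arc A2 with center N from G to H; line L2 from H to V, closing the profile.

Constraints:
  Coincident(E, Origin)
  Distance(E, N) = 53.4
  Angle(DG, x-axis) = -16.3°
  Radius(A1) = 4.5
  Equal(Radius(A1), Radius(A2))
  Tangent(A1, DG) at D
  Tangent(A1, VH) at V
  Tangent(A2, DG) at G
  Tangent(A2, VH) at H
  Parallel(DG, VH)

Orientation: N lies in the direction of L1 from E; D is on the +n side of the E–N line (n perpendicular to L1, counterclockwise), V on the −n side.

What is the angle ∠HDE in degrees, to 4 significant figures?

80.43°

The slot axis is L1's direction at -16.3°, so u = (cos -16.3°, sin -16.3°) = (0.9598, -0.2807) and n = (−sin -16.3°, cos -16.3°) = (0.2807, 0.9598). E is at the origin and N lies 53.4 along u from E, so N = 53.4·u = (51.25, -14.99). Tangency of A1 to both parallel lines with radius 4.5 puts D and V at E ± 4.5·n: D = (1.263, 4.319), V = (-1.263, -4.319). Equal radii place G and H the same way about N: G = N + 4.5·n = (52.52, -10.67), H = N − 4.5·n = (49.99, -19.31). Then cos ∠HDE = DH·DE / (|DH||DE|), giving 80.43°.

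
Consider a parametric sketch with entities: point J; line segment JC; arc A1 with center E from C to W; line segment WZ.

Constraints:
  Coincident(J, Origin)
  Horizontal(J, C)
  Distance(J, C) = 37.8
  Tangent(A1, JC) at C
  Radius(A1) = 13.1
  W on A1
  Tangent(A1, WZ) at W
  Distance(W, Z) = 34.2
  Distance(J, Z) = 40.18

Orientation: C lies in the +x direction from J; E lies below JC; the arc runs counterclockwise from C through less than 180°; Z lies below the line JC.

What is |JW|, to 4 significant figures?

27.01

Checks: |EW| = 13.10 ✓; ∠(EW, WZ) = 90.00° ✓; |WZ| = 34.20 ✓; |JZ| = 40.18 ✓.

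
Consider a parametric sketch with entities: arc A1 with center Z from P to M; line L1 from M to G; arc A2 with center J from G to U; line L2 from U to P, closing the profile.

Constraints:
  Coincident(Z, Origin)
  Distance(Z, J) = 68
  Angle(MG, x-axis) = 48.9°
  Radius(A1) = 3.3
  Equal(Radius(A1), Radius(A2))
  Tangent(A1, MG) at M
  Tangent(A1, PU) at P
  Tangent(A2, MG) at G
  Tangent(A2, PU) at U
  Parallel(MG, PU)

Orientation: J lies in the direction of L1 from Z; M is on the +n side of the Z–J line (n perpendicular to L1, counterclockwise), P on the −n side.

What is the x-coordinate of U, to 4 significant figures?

47.19

Tangency of A1 to both parallel lines with radius 3.3 puts M and P at Z ± 3.3·n: M = (-2.487, 2.169), P = (2.487, -2.169). Equal radii place G and U the same way about J: G = J + 3.3·n = (42.21, 53.41), U = J − 3.3·n = (47.19, 49.07). So U.x = 47.19.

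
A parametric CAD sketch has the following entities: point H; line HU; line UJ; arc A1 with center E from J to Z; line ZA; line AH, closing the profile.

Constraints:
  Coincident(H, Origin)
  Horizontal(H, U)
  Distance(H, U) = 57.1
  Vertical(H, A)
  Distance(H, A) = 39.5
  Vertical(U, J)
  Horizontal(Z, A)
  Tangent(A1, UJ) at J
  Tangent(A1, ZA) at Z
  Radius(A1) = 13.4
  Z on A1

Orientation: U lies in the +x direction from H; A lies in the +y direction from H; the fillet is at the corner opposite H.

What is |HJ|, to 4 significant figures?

62.78

The virtual corner opposite H is at (57.10, 39.50). The tangent condition forces EJ to be normal to UJ and A1 meets ZA tangentially, so EZ is at right angles to ZA, with radius 13.4, so the center E sits 13.4 in from both sides at E = (43.70, 26.10). That places the tangent points at J = (57.10, 26.10) on UJ and Z = (43.70, 39.50) on ZA. Then |HJ| = |J − H| = 62.78.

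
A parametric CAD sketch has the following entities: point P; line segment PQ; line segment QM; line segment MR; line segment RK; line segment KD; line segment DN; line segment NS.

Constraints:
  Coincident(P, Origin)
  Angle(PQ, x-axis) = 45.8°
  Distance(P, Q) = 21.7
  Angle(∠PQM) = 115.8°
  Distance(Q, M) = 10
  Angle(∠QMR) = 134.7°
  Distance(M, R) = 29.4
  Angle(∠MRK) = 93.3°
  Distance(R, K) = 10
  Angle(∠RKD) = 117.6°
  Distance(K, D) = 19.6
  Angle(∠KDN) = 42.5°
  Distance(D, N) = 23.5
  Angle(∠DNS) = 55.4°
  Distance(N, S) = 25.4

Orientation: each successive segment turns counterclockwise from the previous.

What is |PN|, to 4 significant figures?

35.90

P is at the origin; PQ runs at 45.8° with length 21.7, so Q = (15.13, 15.56). ∠PQM = 115.8° gives QM at 110.0° from the x-axis; with |QM| = 10.0, M = (11.71, 24.95). ∠QMR = 134.7° gives MR at 155.3° from the x-axis; with |MR| = 29.4, R = (-15.00, 37.24). ∠MRK = 93.3° gives RK at -118.0° from the x-axis; with |RK| = 10.0, K = (-19.70, 28.41). ∠RKD = 117.6° gives KD at -55.60° from the x-axis; with |KD| = 19.6, D = (-8.623, 12.24). ∠KDN = 42.5° gives DN at 81.90° from the x-axis; with |DN| = 23.5, N = (-5.312, 35.50). Then |PN| = |N − P| = 35.90.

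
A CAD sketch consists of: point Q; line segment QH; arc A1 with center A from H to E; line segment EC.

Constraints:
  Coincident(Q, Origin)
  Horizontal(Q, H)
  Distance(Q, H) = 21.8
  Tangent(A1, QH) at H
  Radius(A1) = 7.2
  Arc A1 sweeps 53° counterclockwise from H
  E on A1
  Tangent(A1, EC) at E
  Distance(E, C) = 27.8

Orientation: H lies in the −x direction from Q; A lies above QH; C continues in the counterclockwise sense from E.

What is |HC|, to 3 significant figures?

33.7

On A1, H sits at bearing -90° from A; a 53° counterclockwise sweep puts E at bearing -37°, so E = A + 7.2·(cos -37°, sin -37°) = (-16.0, 2.87). Tangency of A1 to EC means the radius AE is perpendicular to EC, so EC runs along (−sin -37°, cos -37°); with |EC| = 27.8, C = (0.681, 25.1). Then |HC| = |C − H| = 33.7.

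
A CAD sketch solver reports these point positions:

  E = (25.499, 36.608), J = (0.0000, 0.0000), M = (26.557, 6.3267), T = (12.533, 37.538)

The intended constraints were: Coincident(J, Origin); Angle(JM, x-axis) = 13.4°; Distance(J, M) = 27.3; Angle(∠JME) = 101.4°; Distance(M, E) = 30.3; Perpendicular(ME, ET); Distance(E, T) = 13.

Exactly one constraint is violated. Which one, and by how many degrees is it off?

Perpendicular(ME, ET) — off by 6.10°.

J = (0.00, 0.00) ✓; JM at 13.40° ✓; |JM| = 27.30 ✓; ∠JME = 101.4° ✓; |ME| = 30.30 ✓; ∠(ME, ET) = 83.90° ✗; |ET| = 13.00 ✓.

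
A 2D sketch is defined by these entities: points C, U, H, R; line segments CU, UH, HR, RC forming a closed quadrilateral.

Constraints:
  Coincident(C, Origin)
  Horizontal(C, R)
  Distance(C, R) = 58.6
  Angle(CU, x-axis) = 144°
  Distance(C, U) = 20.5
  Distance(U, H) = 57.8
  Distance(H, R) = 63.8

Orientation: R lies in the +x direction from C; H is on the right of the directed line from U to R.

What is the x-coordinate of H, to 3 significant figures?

8.80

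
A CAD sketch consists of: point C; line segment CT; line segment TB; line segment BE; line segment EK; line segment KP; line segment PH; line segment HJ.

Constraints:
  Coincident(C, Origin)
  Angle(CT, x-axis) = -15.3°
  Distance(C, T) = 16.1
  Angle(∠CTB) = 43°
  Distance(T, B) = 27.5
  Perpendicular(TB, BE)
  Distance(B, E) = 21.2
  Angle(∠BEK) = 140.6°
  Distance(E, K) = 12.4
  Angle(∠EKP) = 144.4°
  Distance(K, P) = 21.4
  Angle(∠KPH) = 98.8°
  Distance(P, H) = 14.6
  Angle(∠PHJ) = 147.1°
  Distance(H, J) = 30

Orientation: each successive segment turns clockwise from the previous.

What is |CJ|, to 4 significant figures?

22.50

C is at the origin; CT runs at -15.3° with length 16.1, so T = (15.53, -4.248). ∠CTB = 43.0° gives TB at -152.3° from the x-axis; with |TB| = 27.5, B = (-8.819, -17.03). TB ⟂ BE, so BE runs at 117.7°; with |BE| = 21.2, E = (-18.67, 1.739). ∠BEK = 140.6° gives EK at 78.30° from the x-axis; with |EK| = 12.4, K = (-16.16, 13.88). ∠EKP = 144.4° gives KP at 42.70° from the x-axis; with |KP| = 21.4, P = (-0.4319, 28.39). ∠KPH = 98.8° gives PH at -38.50° from the x-axis; with |PH| = 14.6, H = (10.99, 19.31). ∠PHJ = 147.1° gives HJ at -71.40° from the x-axis; with |HJ| = 30.0, J = (20.56, -9.128). Then |CJ| = |J − C| = 22.50.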